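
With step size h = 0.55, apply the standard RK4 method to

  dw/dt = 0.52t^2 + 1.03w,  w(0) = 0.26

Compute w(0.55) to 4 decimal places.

0.4915

RK4: k1 = f(t_n, w_n); k2 = f(t_n + h/2, w_n + (h/2)·k1); k3 = f(t_n + h/2, w_n + (h/2)·k2); k4 = f(t_n + h, w_n + h·k3); w_{n+1} = w_n + (h/6)·(k1 + 2k2 + 2k3 + k4).
t=0.000000, w=0.260000:
  k1 = f(0.000000, 0.260000) = 0.267800
  k2 = f(0.275000, 0.333645) = 0.382979
  k3 = f(0.275000, 0.365319) = 0.415604
  k4 = f(0.550000, 0.488582) = 0.660540
  w ← 0.260000 + (0.55/6)·(k1 + 2k2 + 2k3 + k4) = 0.491505
w(0.55) ≈ 0.4915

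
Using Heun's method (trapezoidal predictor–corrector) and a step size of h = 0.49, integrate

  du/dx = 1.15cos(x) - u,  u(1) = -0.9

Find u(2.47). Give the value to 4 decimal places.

-0.5263

Heun: k1 = f(x_n, u_n); k2 = f(x_n + h, u_n + h·k1); u_{n+1} = u_n + (h/2)·(k1 + k2).
x=1.000000, u=-0.900000:
  k1 = f(1.000000, -0.900000) = 1.521348
  k2 = f(1.490000, -0.154540) = 0.247354
  u ← -0.900000 + (0.49/2)·(1.521348 + 0.247354) = -0.466668
x=1.490000, u=-0.466668:
  k1 = f(1.490000, -0.466668) = 0.559483
  k2 = f(1.980000, -0.192521) = -0.265039
  u ← -0.466668 + (0.49/2)·(0.559483 + (-0.265039)) = -0.394529
x=1.980000, u=-0.394529:
  k1 = f(1.980000, -0.394529) = -0.063031
  k2 = f(2.470000, -0.425415) = -0.474842
  u ← -0.394529 + (0.49/2)·(-0.063031 + (-0.474842)) = -0.526308
u(2.47) ≈ -0.5263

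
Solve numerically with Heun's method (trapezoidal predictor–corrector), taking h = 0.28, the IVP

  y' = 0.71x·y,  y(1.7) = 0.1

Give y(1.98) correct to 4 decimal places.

Heun: k1 = f(x_n, y_n); k2 = f(x_n + h, y_n + h·k1); y_{n+1} = y_n + (h/2)·(k1 + k2).
x=1.700000, y=0.100000:
  k1 = f(1.700000, 0.100000) = 0.120700
  k2 = f(1.980000, 0.133796) = 0.188090
  y ← 0.100000 + (0.28/2)·(0.120700 + 0.188090) = 0.143231
y(1.98) ≈ 0.1432

0.1432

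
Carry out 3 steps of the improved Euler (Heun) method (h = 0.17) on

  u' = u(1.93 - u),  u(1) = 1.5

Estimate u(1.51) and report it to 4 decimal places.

Heun: k1 = f(x_n, u_n); k2 = f(x_n + h, u_n + h·k1); u_{n+1} = u_n + (h/2)·(k1 + k2).
x=1.000000, u=1.500000:
  k1 = f(1.000000, 1.500000) = 0.645000
  k2 = f(1.170000, 1.609650) = 0.515651
  u ← 1.500000 + (0.17/2)·(0.645000 + 0.515651) = 1.598655
x=1.170000, u=1.598655:
  k1 = f(1.170000, 1.598655) = 0.529706
  k2 = f(1.340000, 1.688705) = 0.407476
  u ← 1.598655 + (0.17/2)·(0.529706 + 0.407476) = 1.678316
x=1.340000, u=1.678316:
  k1 = f(1.340000, 1.678316) = 0.422406
  k2 = f(1.510000, 1.750125) = 0.314804
  u ← 1.678316 + (0.17/2)·(0.422406 + 0.314804) = 1.740979
u(1.51) ≈ 1.7410

1.7410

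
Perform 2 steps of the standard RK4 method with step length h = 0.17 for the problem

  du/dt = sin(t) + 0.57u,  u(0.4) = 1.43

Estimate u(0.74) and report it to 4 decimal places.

1.9356

RK4: k1 = f(t_n, u_n); k2 = f(t_n + h/2, u_n + (h/2)·k1); k3 = f(t_n + h/2, u_n + (h/2)·k2); k4 = f(t_n + h, u_n + h·k3); u_{n+1} = u_n + (h/6)·(k1 + 2k2 + 2k3 + k4).
t=0.400000, u=1.430000:
  k1 = f(0.400000, 1.430000) = 1.204518
  k2 = f(0.485000, 1.532384) = 1.339667
  k3 = f(0.485000, 1.543872) = 1.346215
  k4 = f(0.570000, 1.658857) = 1.485180
  u ← 1.430000 + (0.17/6)·(k1 + 2k2 + 2k3 + k4) = 1.658408
t=0.570000, u=1.658408:
  k1 = f(0.570000, 1.658408) = 1.484925
  k2 = f(0.655000, 1.784627) = 1.626396
  k3 = f(0.655000, 1.796652) = 1.633251
  k4 = f(0.740000, 1.936061) = 1.777843
  u ← 1.658408 + (0.17/6)·(k1 + 2k2 + 2k3 + k4) = 1.935567
u(0.74) ≈ 1.9356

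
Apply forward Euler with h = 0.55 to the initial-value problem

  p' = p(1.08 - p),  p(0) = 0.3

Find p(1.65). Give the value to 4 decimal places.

Euler: p_{n+1} = p_n + h·f(s_n, p_n).
s=0.000000, p=0.300000: f=0.234000 → p ← 0.300000 + 0.55·0.234000 = 0.428700
s=0.550000, p=0.428700: f=0.279212 → p ← 0.428700 + 0.55·0.279212 = 0.582267
s=1.100000, p=0.582267: f=0.289814 → p ← 0.582267 + 0.55·0.289814 = 0.741664
p(1.65) ≈ 0.7417

0.7417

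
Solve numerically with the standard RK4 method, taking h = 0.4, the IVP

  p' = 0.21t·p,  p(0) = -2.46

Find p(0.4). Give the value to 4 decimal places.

RK4: k1 = f(t_n, p_n); k2 = f(t_n + h/2, p_n + (h/2)·k1); k3 = f(t_n + h/2, p_n + (h/2)·k2); k4 = f(t_n + h, p_n + h·k3); p_{n+1} = p_n + (h/6)·(k1 + 2k2 + 2k3 + k4).
t=0.000000, p=-2.460000:
  k1 = f(0.000000, -2.460000) = 0.000000
  k2 = f(0.200000, -2.460000) = -0.103320
  k3 = f(0.200000, -2.480664) = -0.104188
  k4 = f(0.400000, -2.501675) = -0.210141
  p ← -2.460000 + (0.4/6)·(k1 + 2k2 + 2k3 + k4) = -2.501677
p(0.4) ≈ -2.5017

-2.5017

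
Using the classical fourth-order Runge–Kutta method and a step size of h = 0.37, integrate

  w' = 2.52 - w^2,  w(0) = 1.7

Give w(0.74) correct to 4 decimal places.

1.5990

RK4: k1 = f(t_n, w_n); k2 = f(t_n + h/2, w_n + (h/2)·k1); k3 = f(t_n + h/2, w_n + (h/2)·k2); k4 = f(t_n + h, w_n + h·k3); w_{n+1} = w_n + (h/6)·(k1 + 2k2 + 2k3 + k4).
t=0.000000, w=1.700000:
  k1 = f(0.000000, 1.700000) = -0.370000
  k2 = f(0.185000, 1.631550) = -0.141955
  k3 = f(0.185000, 1.673738) = -0.281400
  k4 = f(0.370000, 1.595882) = -0.026840
  w ← 1.700000 + (0.37/6)·(k1 + 2k2 + 2k3 + k4) = 1.623314
t=0.370000, w=1.623314:
  k1 = f(0.370000, 1.623314) = -0.115150
  k2 = f(0.555000, 1.602012) = -0.046442
  k3 = f(0.555000, 1.614723) = -0.087329
  k4 = f(0.740000, 1.591003) = -0.011289
  w ← 1.623314 + (0.37/6)·(k1 + 2k2 + 2k3 + k4) = 1.599019
w(0.74) ≈ 1.5990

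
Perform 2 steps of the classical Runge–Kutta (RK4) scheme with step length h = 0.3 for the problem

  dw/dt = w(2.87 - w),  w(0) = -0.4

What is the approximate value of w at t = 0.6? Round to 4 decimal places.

-5.6679

RK4: k1 = f(t_n, w_n); k2 = f(t_n + h/2, w_n + (h/2)·k1); k3 = f(t_n + h/2, w_n + (h/2)·k2); k4 = f(t_n + h, w_n + h·k3); w_{n+1} = w_n + (h/6)·(k1 + 2k2 + 2k3 + k4).
t=0.000000, w=-0.400000:
  k1 = f(0.000000, -0.400000) = -1.308000
  k2 = f(0.150000, -0.596200) = -2.066548
  k3 = f(0.150000, -0.709982) = -2.541724
  k4 = f(0.300000, -1.162517) = -4.687870
  w ← -0.400000 + (0.3/6)·(k1 + 2k2 + 2k3 + k4) = -1.160621
t=0.300000, w=-1.160621:
  k1 = f(0.300000, -1.160621) = -4.678022
  k2 = f(0.450000, -1.862324) = -8.813121
  k3 = f(0.450000, -2.482589) = -13.288278
  k4 = f(0.600000, -5.147104) = -41.264870
  w ← -1.160621 + (0.3/6)·(k1 + 2k2 + 2k3 + k4) = -5.667905
w(0.6) ≈ -5.6679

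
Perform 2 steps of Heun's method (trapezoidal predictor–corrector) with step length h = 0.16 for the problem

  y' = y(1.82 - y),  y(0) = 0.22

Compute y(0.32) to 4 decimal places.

0.3583

Heun: k1 = f(t_n, y_n); k2 = f(t_n + h, y_n + h·k1); y_{n+1} = y_n + (h/2)·(k1 + k2).
t=0.000000, y=0.220000:
  k1 = f(0.000000, 0.220000) = 0.352000
  k2 = f(0.160000, 0.276320) = 0.426550
  y ← 0.220000 + (0.16/2)·(0.352000 + 0.426550) = 0.282284
t=0.160000, y=0.282284:
  k1 = f(0.160000, 0.282284) = 0.434073
  k2 = f(0.320000, 0.351736) = 0.516441
  y ← 0.282284 + (0.16/2)·(0.434073 + 0.516441) = 0.358325
y(0.32) ≈ 0.3583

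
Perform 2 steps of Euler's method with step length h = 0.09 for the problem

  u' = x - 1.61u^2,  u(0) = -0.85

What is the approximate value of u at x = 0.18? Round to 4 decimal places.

Euler: u_{n+1} = u_n + h·f(x_n, u_n).
x=0.000000, u=-0.850000: f=-1.163225 → u ← -0.850000 + 0.09·(-1.163225) = -0.954690
x=0.090000, u=-0.954690: f=-1.377408 → u ← -0.954690 + 0.09·(-1.377408) = -1.078657
u(0.18) ≈ -1.0787

-1.0787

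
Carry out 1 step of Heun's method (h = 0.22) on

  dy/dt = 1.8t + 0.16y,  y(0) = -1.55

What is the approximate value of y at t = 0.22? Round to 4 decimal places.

Heun: k1 = f(t_n, y_n); k2 = f(t_n + h, y_n + h·k1); y_{n+1} = y_n + (h/2)·(k1 + k2).
t=0.000000, y=-1.550000:
  k1 = f(0.000000, -1.550000) = -0.248000
  k2 = f(0.220000, -1.604560) = 0.139270
  y ← -1.550000 + (0.22/2)·(-0.248000 + 0.139270) = -1.561960
y(0.22) ≈ -1.5620

-1.5620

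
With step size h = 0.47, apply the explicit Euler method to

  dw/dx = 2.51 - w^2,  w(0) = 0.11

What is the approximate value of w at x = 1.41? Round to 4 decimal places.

1.5280

Euler: w_{n+1} = w_n + h·f(x_n, w_n).
x=0.000000, w=0.110000: f=2.497900 → w ← 0.110000 + 0.47·2.497900 = 1.284013
x=0.470000, w=1.284013: f=0.861311 → w ← 1.284013 + 0.47·0.861311 = 1.688829
x=0.940000, w=1.688829: f=-0.342143 → w ← 1.688829 + 0.47·(-0.342143) = 1.528022
w(1.41) ≈ 1.5280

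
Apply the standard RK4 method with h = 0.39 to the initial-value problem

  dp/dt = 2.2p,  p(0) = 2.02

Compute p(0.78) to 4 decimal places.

RK4: k1 = f(t_n, p_n); k2 = f(t_n + h/2, p_n + (h/2)·k1); k3 = f(t_n + h/2, p_n + (h/2)·k2); k4 = f(t_n + h, p_n + h·k3); p_{n+1} = p_n + (h/6)·(k1 + 2k2 + 2k3 + k4).
t=0.000000, p=2.020000:
  k1 = f(0.000000, 2.020000) = 4.444000
  k2 = f(0.195000, 2.886580) = 6.350476
  k3 = f(0.195000, 3.258343) = 7.168354
  k4 = f(0.390000, 4.815658) = 10.594448
  p ← 2.020000 + (0.39/6)·(k1 + 2k2 + 2k3 + k4) = 4.754947
t=0.390000, p=4.754947:
  k1 = f(0.390000, 4.754947) = 10.460883
  k2 = f(0.585000, 6.794819) = 14.948603
  k3 = f(0.585000, 7.669925) = 16.873834
  k4 = f(0.780000, 11.335742) = 24.938633
  p ← 4.754947 + (0.39/6)·(k1 + 2k2 + 2k3 + k4) = 11.192832
p(0.78) ≈ 11.1928

11.1928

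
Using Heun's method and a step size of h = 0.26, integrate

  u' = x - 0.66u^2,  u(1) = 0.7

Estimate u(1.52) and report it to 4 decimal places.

1.0801

Heun: k1 = f(x_n, u_n); k2 = f(x_n + h, u_n + h·k1); u_{n+1} = u_n + (h/2)·(k1 + k2).
x=1.000000, u=0.700000:
  k1 = f(1.000000, 0.700000) = 0.676600
  k2 = f(1.260000, 0.875916) = 0.753629
  u ← 0.700000 + (0.26/2)·(0.676600 + 0.753629) = 0.885930
x=1.260000, u=0.885930:
  k1 = f(1.260000, 0.885930) = 0.741985
  k2 = f(1.520000, 1.078846) = 0.751821
  u ← 0.885930 + (0.26/2)·(0.741985 + 0.751821) = 1.080124
u(1.52) ≈ 1.0801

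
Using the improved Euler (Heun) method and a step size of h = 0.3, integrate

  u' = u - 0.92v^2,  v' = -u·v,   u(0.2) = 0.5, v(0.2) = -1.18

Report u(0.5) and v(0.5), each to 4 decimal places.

Heun on (u,v): k1 = f(s_n, state_n); k2 = f(s_n + h, state_n + h·k1); state_{n+1} = state_n + (h/2)·(k1 + k2).
0.200000: (0.500000, -1.180000)
  k1 = (-0.781008, 0.590000)
  predictor → (0.265698, -1.003000)
  k2 = (-0.659831, 0.266495)
  → (0.283874, -1.051526)
(u(0.5), v(0.5)) ≈ (0.2839, -1.0515)

0.2839, -1.0515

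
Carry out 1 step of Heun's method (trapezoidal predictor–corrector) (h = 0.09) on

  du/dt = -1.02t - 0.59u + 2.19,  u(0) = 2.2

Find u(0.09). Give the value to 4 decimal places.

2.2740

Heun: k1 = f(t_n, u_n); k2 = f(t_n + h, u_n + h·k1); u_{n+1} = u_n + (h/2)·(k1 + k2).
t=0.000000, u=2.200000:
  k1 = f(0.000000, 2.200000) = 0.892000
  k2 = f(0.090000, 2.280280) = 0.752835
  u ← 2.200000 + (0.09/2)·(0.892000 + 0.752835) = 2.274018
u(0.09) ≈ 2.2740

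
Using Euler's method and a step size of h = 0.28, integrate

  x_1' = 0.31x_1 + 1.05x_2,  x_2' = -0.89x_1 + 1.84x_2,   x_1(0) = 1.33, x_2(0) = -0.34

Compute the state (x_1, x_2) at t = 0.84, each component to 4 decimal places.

Euler on (x_1,x_2): x_1_{n+1} = x_1_n + h·x_1', x_2_{n+1} = x_2_n + h·x_2'.
0.000000: (1.330000, -0.340000); f=(0.055300, -1.809300) → (1.345484, -0.846604)
0.280000: (1.345484, -0.846604); f=(-0.471834, -2.755232) → (1.213370, -1.618069)
0.560000: (1.213370, -1.618069); f=(-1.322828, -4.057147) → (0.842979, -2.754070)
(x_1(0.84), x_2(0.84)) ≈ (0.8430, -2.7541)

0.8430, -2.7541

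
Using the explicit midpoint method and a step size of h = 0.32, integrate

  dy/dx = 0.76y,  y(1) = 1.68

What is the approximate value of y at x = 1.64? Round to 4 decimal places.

2.7215

Midpoint: k1 = f(x_n, y_n); k2 = f(x_n + h/2, y_n + (h/2)·k1); y_{n+1} = y_n + h·k2.
x=1.000000, y=1.680000:
  k1 = f(1.000000, 1.680000) = 1.276800
  k2 = f(1.160000, 1.884288) = 1.432059
  y ← 1.680000 + 0.32·1.432059 = 2.138259
x=1.320000, y=2.138259:
  k1 = f(1.320000, 2.138259) = 1.625077
  k2 = f(1.480000, 2.398271) = 1.822686
  y ← 2.138259 + 0.32·1.822686 = 2.721518
y(1.64) ≈ 2.7215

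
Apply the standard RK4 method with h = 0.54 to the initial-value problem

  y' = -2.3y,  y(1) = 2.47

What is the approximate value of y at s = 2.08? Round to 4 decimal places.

0.2360

RK4: k1 = f(s_n, y_n); k2 = f(s_n + h/2, y_n + (h/2)·k1); k3 = f(s_n + h/2, y_n + (h/2)·k2); k4 = f(s_n + h, y_n + h·k3); y_{n+1} = y_n + (h/6)·(k1 + 2k2 + 2k3 + k4).
s=1.000000, y=2.470000:
  k1 = f(1.000000, 2.470000) = -5.681000
  k2 = f(1.270000, 0.936130) = -2.153099
  k3 = f(1.270000, 1.888663) = -4.343926
  k4 = f(1.540000, 0.124280) = -0.285845
  y ← 2.470000 + (0.54/6)·(k1 + 2k2 + 2k3 + k4) = 0.763520
s=1.540000, y=0.763520:
  k1 = f(1.540000, 0.763520) = -1.756095
  k2 = f(1.810000, 0.289374) = -0.665560
  k3 = f(1.810000, 0.583818) = -1.342782
  k4 = f(2.080000, 0.038417) = -0.088359
  y ← 0.763520 + (0.54/6)·(k1 + 2k2 + 2k3 + k4) = 0.236017
y(2.08) ≈ 0.2360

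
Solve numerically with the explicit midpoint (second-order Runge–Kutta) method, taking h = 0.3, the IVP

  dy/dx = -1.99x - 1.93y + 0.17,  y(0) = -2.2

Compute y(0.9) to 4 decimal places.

-0.8812

Midpoint: k1 = f(x_n, y_n); k2 = f(x_n + h/2, y_n + (h/2)·k1); y_{n+1} = y_n + h·k2.
x=0.000000, y=-2.200000:
  k1 = f(0.000000, -2.200000) = 4.416000
  k2 = f(0.150000, -1.537600) = 2.839068
  y ← -2.200000 + 0.3·2.839068 = -1.348280
x=0.300000, y=-1.348280:
  k1 = f(0.300000, -1.348280) = 2.175180
  k2 = f(0.450000, -1.022003) = 1.246965
  y ← -1.348280 + 0.3·1.246965 = -0.974190
x=0.600000, y=-0.974190:
  k1 = f(0.600000, -0.974190) = 0.856187
  k2 = f(0.750000, -0.845762) = 0.309821
  y ← -0.974190 + 0.3·0.309821 = -0.881244
y(0.9) ≈ -0.8812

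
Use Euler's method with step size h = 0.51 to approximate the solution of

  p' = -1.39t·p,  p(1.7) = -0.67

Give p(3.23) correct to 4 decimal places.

Euler: p_{n+1} = p_n + h·f(t_n, p_n).
t=1.700000, p=-0.670000: f=1.583210 → p ← -0.670000 + 0.51·1.583210 = 0.137437
t=2.210000, p=0.137437: f=-0.422193 → p ← 0.137437 + 0.51·(-0.422193) = -0.077881
t=2.720000, p=-0.077881: f=0.294454 → p ← -0.077881 + 0.51·0.294454 = 0.072290
p(3.23) ≈ 0.0723

0.0723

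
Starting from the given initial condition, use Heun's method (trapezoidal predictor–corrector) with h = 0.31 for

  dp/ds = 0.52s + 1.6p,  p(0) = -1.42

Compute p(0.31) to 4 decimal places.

-2.2740

Heun: k1 = f(s_n, p_n); k2 = f(s_n + h, p_n + h·k1); p_{n+1} = p_n + (h/2)·(k1 + k2).
s=0.000000, p=-1.420000:
  k1 = f(0.000000, -1.420000) = -2.272000
  k2 = f(0.310000, -2.124320) = -3.237712
  p ← -1.420000 + (0.31/2)·(-2.272000 + (-3.237712)) = -2.274005
p(0.31) ≈ -2.2740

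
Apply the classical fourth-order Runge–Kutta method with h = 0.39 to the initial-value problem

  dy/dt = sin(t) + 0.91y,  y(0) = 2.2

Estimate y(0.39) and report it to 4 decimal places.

3.2220

RK4: k1 = f(t_n, y_n); k2 = f(t_n + h/2, y_n + (h/2)·k1); k3 = f(t_n + h/2, y_n + (h/2)·k2); k4 = f(t_n + h, y_n + h·k3); y_{n+1} = y_n + (h/6)·(k1 + 2k2 + 2k3 + k4).
t=0.000000, y=2.200000:
  k1 = f(0.000000, 2.200000) = 2.002000
  k2 = f(0.195000, 2.590390) = 2.551021
  k3 = f(0.195000, 2.697449) = 2.648445
  k4 = f(0.390000, 3.232894) = 3.322122
  y ← 2.200000 + (0.39/6)·(k1 + 2k2 + 2k3 + k4) = 3.221999
y(0.39) ≈ 3.2220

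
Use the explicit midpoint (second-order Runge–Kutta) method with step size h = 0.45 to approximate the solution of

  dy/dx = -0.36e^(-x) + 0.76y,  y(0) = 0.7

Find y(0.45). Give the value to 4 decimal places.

Midpoint: k1 = f(x_n, y_n); k2 = f(x_n + h/2, y_n + (h/2)·k1); y_{n+1} = y_n + h·k2.
x=0.000000, y=0.700000:
  k1 = f(0.000000, 0.700000) = 0.172000
  k2 = f(0.225000, 0.738700) = 0.273946
  y ← 0.700000 + 0.45·0.273946 = 0.823276
y(0.45) ≈ 0.8233

0.8233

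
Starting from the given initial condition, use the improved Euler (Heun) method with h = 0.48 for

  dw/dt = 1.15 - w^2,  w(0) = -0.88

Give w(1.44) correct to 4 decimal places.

Heun: k1 = f(t_n, w_n); k2 = f(t_n + h, w_n + h·k1); w_{n+1} = w_n + (h/2)·(k1 + k2).
t=0.000000, w=-0.880000:
  k1 = f(0.000000, -0.880000) = 0.375600
  k2 = f(0.480000, -0.699712) = 0.660403
  w ← -0.880000 + (0.48/2)·(0.375600 + 0.660403) = -0.631359
t=0.480000, w=-0.631359:
  k1 = f(0.480000, -0.631359) = 0.751385
  k2 = f(0.960000, -0.270694) = 1.076725
  w ← -0.631359 + (0.48/2)·(0.751385 + 1.076725) = -0.192613
t=0.960000, w=-0.192613:
  k1 = f(0.960000, -0.192613) = 1.112900
  k2 = f(1.440000, 0.341579) = 1.033324
  w ← -0.192613 + (0.48/2)·(1.112900 + 1.033324) = 0.322481
w(1.44) ≈ 0.3225

0.3225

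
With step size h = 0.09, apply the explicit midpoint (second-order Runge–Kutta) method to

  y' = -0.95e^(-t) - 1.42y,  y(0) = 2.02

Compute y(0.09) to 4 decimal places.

1.7021

Midpoint: k1 = f(t_n, y_n); k2 = f(t_n + h/2, y_n + (h/2)·k1); y_{n+1} = y_n + h·k2.
t=0.000000, y=2.020000:
  k1 = f(0.000000, 2.020000) = -3.818400
  k2 = f(0.045000, 1.848172) = -3.532602
  y ← 2.020000 + 0.09·(-3.532602) = 1.702066
y(0.09) ≈ 1.7021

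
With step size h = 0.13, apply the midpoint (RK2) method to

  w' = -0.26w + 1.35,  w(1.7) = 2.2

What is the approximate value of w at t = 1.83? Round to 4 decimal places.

2.2994

Midpoint: k1 = f(t_n, w_n); k2 = f(t_n + h/2, w_n + (h/2)·k1); w_{n+1} = w_n + h·k2.
t=1.700000, w=2.200000:
  k1 = f(1.700000, 2.200000) = 0.778000
  k2 = f(1.765000, 2.250570) = 0.764852
  w ← 2.200000 + 0.13·0.764852 = 2.299431
w(1.83) ≈ 2.2994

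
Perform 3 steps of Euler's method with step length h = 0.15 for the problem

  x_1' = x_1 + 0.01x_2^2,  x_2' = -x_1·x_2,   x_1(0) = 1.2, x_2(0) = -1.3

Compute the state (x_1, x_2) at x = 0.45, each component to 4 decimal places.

1.8314, -0.6432

Euler on (x_1,x_2): x_1_{n+1} = x_1_n + h·x_1', x_2_{n+1} = x_2_n + h·x_2'.
0.000000: (1.200000, -1.300000); f=(1.216900, 1.560000) → (1.382535, -1.066000)
0.150000: (1.382535, -1.066000); f=(1.393899, 1.473782) → (1.591620, -0.844933)
0.300000: (1.591620, -0.844933); f=(1.598759, 1.344812) → (1.831434, -0.643211)
(x_1(0.45), x_2(0.45)) ≈ (1.8314, -0.6432)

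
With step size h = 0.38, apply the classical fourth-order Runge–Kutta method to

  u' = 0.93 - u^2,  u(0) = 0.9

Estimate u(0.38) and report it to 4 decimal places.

RK4: k1 = f(x_n, u_n); k2 = f(x_n + h/2, u_n + (h/2)·k1); k3 = f(x_n + h/2, u_n + (h/2)·k2); k4 = f(x_n + h, u_n + h·k3); u_{n+1} = u_n + (h/6)·(k1 + 2k2 + 2k3 + k4).
x=0.000000, u=0.900000:
  k1 = f(0.000000, 0.900000) = 0.120000
  k2 = f(0.190000, 0.922800) = 0.078440
  k3 = f(0.190000, 0.914904) = 0.092951
  k4 = f(0.380000, 0.935322) = 0.055174
  u ← 0.900000 + (0.38/6)·(k1 + 2k2 + 2k3 + k4) = 0.932804
u(0.38) ≈ 0.9328

0.9328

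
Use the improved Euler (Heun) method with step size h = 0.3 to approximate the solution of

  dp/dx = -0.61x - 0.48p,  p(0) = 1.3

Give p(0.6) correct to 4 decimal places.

0.8736

Heun: k1 = f(x_n, p_n); k2 = f(x_n + h, p_n + h·k1); p_{n+1} = p_n + (h/2)·(k1 + k2).
x=0.000000, p=1.300000:
  k1 = f(0.000000, 1.300000) = -0.624000
  k2 = f(0.300000, 1.112800) = -0.717144
  p ← 1.300000 + (0.3/2)·(-0.624000 + (-0.717144)) = 1.098828
x=0.300000, p=1.098828:
  k1 = f(0.300000, 1.098828) = -0.710438
  k2 = f(0.600000, 0.885697) = -0.791135
  p ← 1.098828 + (0.3/2)·(-0.710438 + (-0.791135)) = 0.873593
p(0.6) ≈ 0.8736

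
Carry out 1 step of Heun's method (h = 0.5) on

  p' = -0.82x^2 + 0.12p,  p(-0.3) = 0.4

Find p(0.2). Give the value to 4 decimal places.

Heun: k1 = f(x_n, p_n); k2 = f(x_n + h, p_n + h·k1); p_{n+1} = p_n + (h/2)·(k1 + k2).
x=-0.300000, p=0.400000:
  k1 = f(-0.300000, 0.400000) = -0.025800
  k2 = f(0.200000, 0.387100) = 0.013652
  p ← 0.400000 + (0.5/2)·(-0.025800 + 0.013652) = 0.396963
p(0.2) ≈ 0.3970

0.3970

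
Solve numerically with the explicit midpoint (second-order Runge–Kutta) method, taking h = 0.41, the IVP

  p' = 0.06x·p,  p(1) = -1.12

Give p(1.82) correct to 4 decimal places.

Midpoint: k1 = f(x_n, p_n); k2 = f(x_n + h/2, p_n + (h/2)·k1); p_{n+1} = p_n + h·k2.
x=1.000000, p=-1.120000:
  k1 = f(1.000000, -1.120000) = -0.067200
  k2 = f(1.205000, -1.133776) = -0.081972
  p ← -1.120000 + 0.41·(-0.081972) = -1.153609
x=1.410000, p=-1.153609:
  k1 = f(1.410000, -1.153609) = -0.097595
  k2 = f(1.615000, -1.173616) = -0.113723
  p ← -1.153609 + 0.41·(-0.113723) = -1.200235
p(1.82) ≈ -1.2002

-1.2002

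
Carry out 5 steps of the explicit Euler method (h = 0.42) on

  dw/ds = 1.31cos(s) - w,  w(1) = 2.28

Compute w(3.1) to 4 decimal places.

-0.5454

Euler: w_{n+1} = w_n + h·f(s_n, w_n).
s=1.000000, w=2.280000: f=-1.572204 → w ← 2.280000 + 0.42·(-1.572204) = 1.619674
s=1.420000, w=1.619674: f=-1.422879 → w ← 1.619674 + 0.42·(-1.422879) = 1.022065
s=1.840000, w=1.022065: f=-1.370478 → w ← 1.022065 + 0.42·(-1.370478) = 0.446464
s=2.260000, w=0.446464: f=-1.279523 → w ← 0.446464 + 0.42·(-1.279523) = -0.090935
s=2.680000, w=-0.090935: f=-1.081966 → w ← -0.090935 + 0.42·(-1.081966) = -0.545361
w(3.1) ≈ -0.5454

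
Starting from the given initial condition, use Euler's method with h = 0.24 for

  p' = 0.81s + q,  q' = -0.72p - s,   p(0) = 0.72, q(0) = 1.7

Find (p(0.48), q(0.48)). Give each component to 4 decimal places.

Euler on (p,q): p_{n+1} = p_n + h·p', q_{n+1} = q_n + h·q'.
0.000000: (0.720000, 1.700000); f=(1.700000, -0.518400) → (1.128000, 1.575584)
0.240000: (1.128000, 1.575584); f=(1.769984, -1.052160) → (1.552796, 1.323066)
(p(0.48), q(0.48)) ≈ (1.5528, 1.3231)

1.5528, 1.3231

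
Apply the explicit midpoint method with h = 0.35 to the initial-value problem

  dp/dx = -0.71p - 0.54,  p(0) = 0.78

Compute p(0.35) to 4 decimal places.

0.4447

Midpoint: k1 = f(x_n, p_n); k2 = f(x_n + h/2, p_n + (h/2)·k1); p_{n+1} = p_n + h·k2.
x=0.000000, p=0.780000:
  k1 = f(0.000000, 0.780000) = -1.093800
  k2 = f(0.175000, 0.588585) = -0.957895
  p ← 0.780000 + 0.35·(-0.957895) = 0.444737
p(0.35) ≈ 0.4447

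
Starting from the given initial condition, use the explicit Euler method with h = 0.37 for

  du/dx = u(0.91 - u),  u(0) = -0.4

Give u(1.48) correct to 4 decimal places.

-2.9650

Euler: u_{n+1} = u_n + h·f(x_n, u_n).
x=0.000000, u=-0.400000: f=-0.524000 → u ← -0.400000 + 0.37·(-0.524000) = -0.593880
x=0.370000, u=-0.593880: f=-0.893124 → u ← -0.593880 + 0.37·(-0.893124) = -0.924336
x=0.740000, u=-0.924336: f=-1.695543 → u ← -0.924336 + 0.37·(-1.695543) = -1.551687
x=1.110000, u=-1.551687: f=-3.819767 → u ← -1.551687 + 0.37·(-3.819767) = -2.965001
u(1.48) ≈ -2.9650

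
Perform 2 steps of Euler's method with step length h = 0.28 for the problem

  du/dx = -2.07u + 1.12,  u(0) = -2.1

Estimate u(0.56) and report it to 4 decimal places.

Euler: u_{n+1} = u_n + h·f(x_n, u_n).
x=0.000000, u=-2.100000: f=5.467000 → u ← -2.100000 + 0.28·5.467000 = -0.569240
x=0.280000, u=-0.569240: f=2.298327 → u ← -0.569240 + 0.28·2.298327 = 0.074292
u(0.56) ≈ 0.0743

0.0743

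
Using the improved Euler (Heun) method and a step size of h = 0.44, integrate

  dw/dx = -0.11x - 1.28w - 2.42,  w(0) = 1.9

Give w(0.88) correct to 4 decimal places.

-0.5791

Heun: k1 = f(x_n, w_n); k2 = f(x_n + h, w_n + h·k1); w_{n+1} = w_n + (h/2)·(k1 + k2).
x=0.000000, w=1.900000:
  k1 = f(0.000000, 1.900000) = -4.852000
  k2 = f(0.440000, -0.234880) = -2.167754
  w ← 1.900000 + (0.44/2)·(-4.852000 + (-2.167754)) = 0.355654
x=0.440000, w=0.355654:
  k1 = f(0.440000, 0.355654) = -2.923637
  k2 = f(0.880000, -0.930746) = -1.325445
  w ← 0.355654 + (0.44/2)·(-2.923637 + (-1.325445)) = -0.579144
w(0.88) ≈ -0.5791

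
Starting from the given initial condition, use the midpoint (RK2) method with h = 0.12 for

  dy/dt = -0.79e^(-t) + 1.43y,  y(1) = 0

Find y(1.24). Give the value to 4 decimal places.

-0.0743

Midpoint: k1 = f(t_n, y_n); k2 = f(t_n + h/2, y_n + (h/2)·k1); y_{n+1} = y_n + h·k2.
t=1.000000, y=0.000000:
  k1 = f(1.000000, 0.000000) = -0.290625
  k2 = f(1.060000, -0.017437) = -0.298636
  y ← 0.000000 + 0.12·(-0.298636) = -0.035836
t=1.120000, y=-0.035836:
  k1 = f(1.120000, -0.035836) = -0.309007
  k2 = f(1.180000, -0.054377) = -0.320509
  y ← -0.035836 + 0.12·(-0.320509) = -0.074297
y(1.24) ≈ -0.0743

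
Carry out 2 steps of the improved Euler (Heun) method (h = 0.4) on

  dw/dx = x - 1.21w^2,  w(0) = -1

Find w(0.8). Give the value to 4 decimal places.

-4.2212

Heun: k1 = f(x_n, w_n); k2 = f(x_n + h, w_n + h·k1); w_{n+1} = w_n + (h/2)·(k1 + k2).
x=0.000000, w=-1.000000:
  k1 = f(0.000000, -1.000000) = -1.210000
  k2 = f(0.400000, -1.484000) = -2.264730
  w ← -1.000000 + (0.4/2)·(-1.210000 + (-2.264730)) = -1.694946
x=0.400000, w=-1.694946:
  k1 = f(0.400000, -1.694946) = -3.076139
  k2 = f(0.800000, -2.925401) = -9.555148
  w ← -1.694946 + (0.4/2)·(-3.076139 + (-9.555148)) = -4.221203
w(0.8) ≈ -4.2212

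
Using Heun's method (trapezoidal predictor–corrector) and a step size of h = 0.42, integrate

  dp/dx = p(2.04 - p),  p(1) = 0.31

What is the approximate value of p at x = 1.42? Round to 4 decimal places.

Heun: k1 = f(x_n, p_n); k2 = f(x_n + h, p_n + h·k1); p_{n+1} = p_n + (h/2)·(k1 + k2).
x=1.000000, p=0.310000:
  k1 = f(1.000000, 0.310000) = 0.536300
  k2 = f(1.420000, 0.535246) = 0.805414
  p ← 0.310000 + (0.42/2)·(0.536300 + 0.805414) = 0.591760
p(1.42) ≈ 0.5918

0.5918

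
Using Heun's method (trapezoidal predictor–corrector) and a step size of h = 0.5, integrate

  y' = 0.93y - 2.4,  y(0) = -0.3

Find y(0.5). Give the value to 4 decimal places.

-1.9509

Heun: k1 = f(t_n, y_n); k2 = f(t_n + h, y_n + h·k1); y_{n+1} = y_n + (h/2)·(k1 + k2).
t=0.000000, y=-0.300000:
  k1 = f(0.000000, -0.300000) = -2.679000
  k2 = f(0.500000, -1.639500) = -3.924735
  y ← -0.300000 + (0.5/2)·(-2.679000 + (-3.924735)) = -1.950934
y(0.5) ≈ -1.9509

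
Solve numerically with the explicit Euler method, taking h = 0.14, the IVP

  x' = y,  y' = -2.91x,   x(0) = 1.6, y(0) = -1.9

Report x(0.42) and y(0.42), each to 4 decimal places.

Euler on (x,y): x_{n+1} = x_n + h·x', y_{n+1} = y_n + h·y'.
0.000000: (1.600000, -1.900000); f=(-1.900000, -4.656000) → (1.334000, -2.551840)
0.140000: (1.334000, -2.551840); f=(-2.551840, -3.881940) → (0.976742, -3.095312)
0.280000: (0.976742, -3.095312); f=(-3.095312, -2.842320) → (0.543399, -3.493236)
(x(0.42), y(0.42)) ≈ (0.5434, -3.4932)

0.5434, -3.4932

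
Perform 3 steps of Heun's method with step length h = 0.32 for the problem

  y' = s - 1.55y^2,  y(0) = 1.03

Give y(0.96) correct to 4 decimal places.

Heun: k1 = f(s_n, y_n); k2 = f(s_n + h, y_n + h·k1); y_{n+1} = y_n + (h/2)·(k1 + k2).
s=0.000000, y=1.030000:
  k1 = f(0.000000, 1.030000) = -1.644395
  k2 = f(0.320000, 0.503794) = -0.073402
  y ← 1.030000 + (0.32/2)·(-1.644395 + (-0.073402)) = 0.755152
s=0.320000, y=0.755152:
  k1 = f(0.320000, 0.755152) = -0.563896
  k2 = f(0.640000, 0.574706) = 0.128055
  y ← 0.755152 + (0.32/2)·(-0.563896 + 0.128055) = 0.685418
s=0.640000, y=0.685418:
  k1 = f(0.640000, 0.685418) = -0.088187
  k2 = f(0.960000, 0.657198) = 0.290540
  y ← 0.685418 + (0.32/2)·(-0.088187 + 0.290540) = 0.717795
y(0.96) ≈ 0.7178

0.7178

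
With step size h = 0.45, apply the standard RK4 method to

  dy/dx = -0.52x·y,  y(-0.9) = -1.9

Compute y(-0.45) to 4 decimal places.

RK4: k1 = f(x_n, y_n); k2 = f(x_n + h/2, y_n + (h/2)·k1); k3 = f(x_n + h/2, y_n + (h/2)·k2); k4 = f(x_n + h, y_n + h·k3); y_{n+1} = y_n + (h/6)·(k1 + 2k2 + 2k3 + k4).
x=-0.900000, y=-1.900000:
  k1 = f(-0.900000, -1.900000) = -0.889200
  k2 = f(-0.675000, -2.100070) = -0.737125
  k3 = f(-0.675000, -2.065853) = -0.725114
  k4 = f(-0.450000, -2.226301) = -0.520955
  y ← -1.900000 + (0.45/6)·(k1 + 2k2 + 2k3 + k4) = -2.225097
y(-0.45) ≈ -2.2251

-2.2251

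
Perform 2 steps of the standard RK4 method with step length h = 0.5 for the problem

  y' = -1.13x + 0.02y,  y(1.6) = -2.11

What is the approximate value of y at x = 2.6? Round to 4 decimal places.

-4.5476

RK4: k1 = f(x_n, y_n); k2 = f(x_n + h/2, y_n + (h/2)·k1); k3 = f(x_n + h/2, y_n + (h/2)·k2); k4 = f(x_n + h, y_n + h·k3); y_{n+1} = y_n + (h/6)·(k1 + 2k2 + 2k3 + k4).
x=1.600000, y=-2.110000:
  k1 = f(1.600000, -2.110000) = -1.850200
  k2 = f(1.850000, -2.572550) = -2.141951
  k3 = f(1.850000, -2.645488) = -2.143410
  k4 = f(2.100000, -3.181705) = -2.436634
  y ← -2.110000 + (0.5/6)·(k1 + 2k2 + 2k3 + k4) = -3.181463
x=2.100000, y=-3.181463:
  k1 = f(2.100000, -3.181463) = -2.436629
  k2 = f(2.350000, -3.790620) = -2.731312
  k3 = f(2.350000, -3.864291) = -2.732786
  k4 = f(2.600000, -4.547856) = -3.028957
  y ← -3.181463 + (0.5/6)·(k1 + 2k2 + 2k3 + k4) = -4.547612
y(2.6) ≈ -4.5476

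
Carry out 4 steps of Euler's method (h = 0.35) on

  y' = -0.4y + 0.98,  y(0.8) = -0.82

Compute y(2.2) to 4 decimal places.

Euler: y_{n+1} = y_n + h·f(x_n, y_n).
x=0.800000, y=-0.820000: f=1.308000 → y ← -0.820000 + 0.35·1.308000 = -0.362200
x=1.150000, y=-0.362200: f=1.124880 → y ← -0.362200 + 0.35·1.124880 = 0.031508
x=1.500000, y=0.031508: f=0.967397 → y ← 0.031508 + 0.35·0.967397 = 0.370097
x=1.850000, y=0.370097: f=0.831961 → y ← 0.370097 + 0.35·0.831961 = 0.661283
y(2.2) ≈ 0.6613

0.6613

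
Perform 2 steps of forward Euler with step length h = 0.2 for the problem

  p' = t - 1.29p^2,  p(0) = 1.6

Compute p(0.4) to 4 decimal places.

0.7518

Euler: p_{n+1} = p_n + h·f(t_n, p_n).
t=0.000000, p=1.600000: f=-3.302400 → p ← 1.600000 + 0.2·(-3.302400) = 0.939520
t=0.200000, p=0.939520: f=-0.938680 → p ← 0.939520 + 0.2·(-0.938680) = 0.751784
p(0.4) ≈ 0.7518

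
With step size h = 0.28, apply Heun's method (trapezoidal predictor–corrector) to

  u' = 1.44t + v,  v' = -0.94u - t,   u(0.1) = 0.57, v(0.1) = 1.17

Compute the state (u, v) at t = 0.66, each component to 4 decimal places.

1.3817, 0.4501

Heun on (u,v): k1 = f(t_n, state_n); k2 = f(t_n + h, state_n + h·k1); state_{n+1} = state_n + (h/2)·(k1 + k2).
0.100000: (0.570000, 1.170000)
  k1 = (1.314000, -0.635800)
  predictor → (0.937920, 0.991976)
  k2 = (1.539176, -1.261645)
  → (0.969445, 0.904358)
0.380000: (0.969445, 0.904358)
  k1 = (1.451558, -1.291278)
  predictor → (1.375881, 0.542800)
  k2 = (1.493200, -1.953328)
  → (1.381711, 0.450113)
(u(0.66), v(0.66)) ≈ (1.3817, 0.4501)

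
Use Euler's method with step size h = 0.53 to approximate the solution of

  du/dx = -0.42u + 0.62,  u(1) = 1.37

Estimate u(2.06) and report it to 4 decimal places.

Euler: u_{n+1} = u_n + h·f(x_n, u_n).
x=1.000000, u=1.370000: f=0.044600 → u ← 1.370000 + 0.53·0.044600 = 1.393638
x=1.530000, u=1.393638: f=0.034672 → u ← 1.393638 + 0.53·0.034672 = 1.412014
u(2.06) ≈ 1.4120

1.4120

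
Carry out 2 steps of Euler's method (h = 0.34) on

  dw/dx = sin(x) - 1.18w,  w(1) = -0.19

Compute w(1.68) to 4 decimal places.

Euler: w_{n+1} = w_n + h·f(x_n, w_n).
x=1.000000, w=-0.190000: f=1.065671 → w ← -0.190000 + 0.34·1.065671 = 0.172328
x=1.340000, w=0.172328: f=0.770137 → w ← 0.172328 + 0.34·0.770137 = 0.434175
w(1.68) ≈ 0.4342

0.4342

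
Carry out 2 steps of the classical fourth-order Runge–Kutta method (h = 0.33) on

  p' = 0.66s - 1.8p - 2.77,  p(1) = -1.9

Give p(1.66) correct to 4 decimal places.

-1.2940

RK4: k1 = f(s_n, p_n); k2 = f(s_n + h/2, p_n + (h/2)·k1); k3 = f(s_n + h/2, p_n + (h/2)·k2); k4 = f(s_n + h, p_n + h·k3); p_{n+1} = p_n + (h/6)·(k1 + 2k2 + 2k3 + k4).
s=1.000000, p=-1.900000:
  k1 = f(1.000000, -1.900000) = 1.310000
  k2 = f(1.165000, -1.683850) = 1.029830
  k3 = f(1.165000, -1.730078) = 1.113040
  k4 = f(1.330000, -1.532697) = 0.866654
  p ← -1.900000 + (0.33/6)·(k1 + 2k2 + 2k3 + k4) = -1.544568
s=1.330000, p=-1.544568:
  k1 = f(1.330000, -1.544568) = 0.888023
  k2 = f(1.495000, -1.398045) = 0.733180
  k3 = f(1.495000, -1.423594) = 0.779168
  k4 = f(1.660000, -1.287443) = 0.642997
  p ← -1.544568 + (0.33/6)·(k1 + 2k2 + 2k3 + k4) = -1.294004
p(1.66) ≈ -1.2940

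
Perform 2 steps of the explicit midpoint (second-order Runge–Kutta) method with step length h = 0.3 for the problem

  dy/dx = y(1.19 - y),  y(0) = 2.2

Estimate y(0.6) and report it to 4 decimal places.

Midpoint: k1 = f(x_n, y_n); k2 = f(x_n + h/2, y_n + (h/2)·k1); y_{n+1} = y_n + h·k2.
x=0.000000, y=2.200000:
  k1 = f(0.000000, 2.200000) = -2.222000
  k2 = f(0.150000, 1.866700) = -1.263196
  y ← 2.200000 + 0.3·(-1.263196) = 1.821041
x=0.300000, y=1.821041:
  k1 = f(0.300000, 1.821041) = -1.149152
  k2 = f(0.450000, 1.648668) = -0.756192
  y ← 1.821041 + 0.3·(-0.756192) = 1.594184
y(0.6) ≈ 1.5942

1.5942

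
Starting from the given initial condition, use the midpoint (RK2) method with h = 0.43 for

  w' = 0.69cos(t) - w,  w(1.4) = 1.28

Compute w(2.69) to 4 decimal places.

Midpoint: k1 = f(t_n, w_n); k2 = f(t_n + h/2, w_n + (h/2)·k1); w_{n+1} = w_n + h·k2.
t=1.400000, w=1.280000:
  k1 = f(1.400000, 1.280000) = -1.162723
  k2 = f(1.615000, 1.030015) = -1.060505
  w ← 1.280000 + 0.43·(-1.060505) = 0.823983
t=1.830000, w=0.823983:
  k1 = f(1.830000, 0.823983) = -1.000837
  k2 = f(2.045000, 0.608803) = -0.923878
  w ← 0.823983 + 0.43·(-0.923878) = 0.426715
t=2.260000, w=0.426715:
  k1 = f(2.260000, 0.426715) = -0.865502
  k2 = f(2.475000, 0.240632) = -0.782926
  w ← 0.426715 + 0.43·(-0.782926) = 0.090057
w(2.69) ≈ 0.0901

0.0901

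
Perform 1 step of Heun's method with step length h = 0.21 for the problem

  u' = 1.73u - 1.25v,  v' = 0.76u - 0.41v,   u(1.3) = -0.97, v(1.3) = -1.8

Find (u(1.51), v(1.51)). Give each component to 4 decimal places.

Heun on (u,v): k1 = f(x_n, state_n); k2 = f(x_n + h, state_n + h·k1); state_{n+1} = state_n + (h/2)·(k1 + k2).
1.300000: (-0.970000, -1.800000)
  k1 = (0.571900, 0.000800)
  predictor → (-0.849901, -1.799832)
  k2 = (0.779461, 0.092006)
  → (-0.828107, -1.790255)
(u(1.51), v(1.51)) ≈ (-0.8281, -1.7903)

-0.8281, -1.7903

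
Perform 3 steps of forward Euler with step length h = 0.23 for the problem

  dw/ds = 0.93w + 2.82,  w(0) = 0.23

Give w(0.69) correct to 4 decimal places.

2.8031

Euler: w_{n+1} = w_n + h·f(s_n, w_n).
s=0.000000, w=0.230000: f=3.033900 → w ← 0.230000 + 0.23·3.033900 = 0.927797
s=0.230000, w=0.927797: f=3.682851 → w ← 0.927797 + 0.23·3.682851 = 1.774853
s=0.460000, w=1.774853: f=4.470613 → w ← 1.774853 + 0.23·4.470613 = 2.803094
w(0.69) ≈ 2.8031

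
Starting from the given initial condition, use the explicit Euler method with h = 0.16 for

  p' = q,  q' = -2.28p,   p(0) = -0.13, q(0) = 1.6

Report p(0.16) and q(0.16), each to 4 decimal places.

0.1260, 1.6474

Euler on (p,q): p_{n+1} = p_n + h·p', q_{n+1} = q_n + h·q'.
0.000000: (-0.130000, 1.600000); f=(1.600000, 0.296400) → (0.126000, 1.647424)
(p(0.16), q(0.16)) ≈ (0.1260, 1.6474)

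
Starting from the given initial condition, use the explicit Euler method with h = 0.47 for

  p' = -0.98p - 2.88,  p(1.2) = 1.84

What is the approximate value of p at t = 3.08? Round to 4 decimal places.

-2.5342

Euler: p_{n+1} = p_n + h·f(t_n, p_n).
t=1.200000, p=1.840000: f=-4.683200 → p ← 1.840000 + 0.47·(-4.683200) = -0.361104
t=1.670000, p=-0.361104: f=-2.526118 → p ← -0.361104 + 0.47·(-2.526118) = -1.548379
t=2.140000, p=-1.548379: f=-1.362588 → p ← -1.548379 + 0.47·(-1.362588) = -2.188796
t=2.610000, p=-2.188796: f=-0.734980 → p ← -2.188796 + 0.47·(-0.734980) = -2.534237
p(3.08) ≈ -2.5342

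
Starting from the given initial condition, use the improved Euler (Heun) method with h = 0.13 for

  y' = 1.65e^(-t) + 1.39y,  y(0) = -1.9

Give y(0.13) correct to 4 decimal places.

Heun: k1 = f(t_n, y_n); k2 = f(t_n + h, y_n + h·k1); y_{n+1} = y_n + (h/2)·(k1 + k2).
t=0.000000, y=-1.900000:
  k1 = f(0.000000, -1.900000) = -0.991000
  k2 = f(0.130000, -2.028830) = -1.371216
  y ← -1.900000 + (0.13/2)·(-0.991000 + (-1.371216)) = -2.053544
y(0.13) ≈ -2.0535

-2.0535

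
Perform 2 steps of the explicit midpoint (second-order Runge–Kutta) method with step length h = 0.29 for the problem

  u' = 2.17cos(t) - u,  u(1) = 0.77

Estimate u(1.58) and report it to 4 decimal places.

0.6538

Midpoint: k1 = f(t_n, u_n); k2 = f(t_n + h/2, u_n + (h/2)·k1); u_{n+1} = u_n + h·k2.
t=1.000000, u=0.770000:
  k1 = f(1.000000, 0.770000) = 0.402456
  k2 = f(1.145000, 0.828356) = 0.067954
  u ← 0.770000 + 0.29·0.067954 = 0.789707
t=1.290000, u=0.789707:
  k1 = f(1.290000, 0.789707) = -0.188354
  k2 = f(1.435000, 0.762395) = -0.468622
  u ← 0.789707 + 0.29·(-0.468622) = 0.653806
u(1.58) ≈ 0.6538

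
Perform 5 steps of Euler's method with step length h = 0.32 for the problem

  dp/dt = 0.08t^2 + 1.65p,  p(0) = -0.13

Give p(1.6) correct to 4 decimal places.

Euler: p_{n+1} = p_n + h·f(t_n, p_n).
t=0.000000, p=-0.130000: f=-0.214500 → p ← -0.130000 + 0.32·(-0.214500) = -0.198640
t=0.320000, p=-0.198640: f=-0.319564 → p ← -0.198640 + 0.32·(-0.319564) = -0.300900
t=0.640000, p=-0.300900: f=-0.463718 → p ← -0.300900 + 0.32·(-0.463718) = -0.449290
t=0.960000, p=-0.449290: f=-0.667601 → p ← -0.449290 + 0.32·(-0.667601) = -0.662922
t=1.280000, p=-0.662922: f=-0.962750 → p ← -0.662922 + 0.32·(-0.962750) = -0.971002
p(1.6) ≈ -0.9710

-0.9710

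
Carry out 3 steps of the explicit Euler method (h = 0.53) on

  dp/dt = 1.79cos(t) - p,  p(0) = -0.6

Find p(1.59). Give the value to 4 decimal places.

0.9958

Euler: p_{n+1} = p_n + h·f(t_n, p_n).
t=0.000000, p=-0.600000: f=2.390000 → p ← -0.600000 + 0.53·2.390000 = 0.666700
t=0.530000, p=0.666700: f=0.877725 → p ← 0.666700 + 0.53·0.877725 = 1.131894
t=1.060000, p=1.131894: f=-0.256813 → p ← 1.131894 + 0.53·(-0.256813) = 0.995783
p(1.59) ≈ 0.9958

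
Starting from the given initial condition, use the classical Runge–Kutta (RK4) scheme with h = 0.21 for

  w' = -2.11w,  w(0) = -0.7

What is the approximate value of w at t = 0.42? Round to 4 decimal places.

-0.2887

RK4: k1 = f(t_n, w_n); k2 = f(t_n + h/2, w_n + (h/2)·k1); k3 = f(t_n + h/2, w_n + (h/2)·k2); k4 = f(t_n + h, w_n + h·k3); w_{n+1} = w_n + (h/6)·(k1 + 2k2 + 2k3 + k4).
t=0.000000, w=-0.700000:
  k1 = f(0.000000, -0.700000) = 1.477000
  k2 = f(0.105000, -0.544915) = 1.149771
  k3 = f(0.105000, -0.579274) = 1.222268
  k4 = f(0.210000, -0.443324) = 0.935413
  w ← -0.700000 + (0.21/6)·(k1 + 2k2 + 2k3 + k4) = -0.449523
t=0.210000, w=-0.449523:
  k1 = f(0.210000, -0.449523) = 0.948493
  k2 = f(0.315000, -0.349931) = 0.738354
  k3 = f(0.315000, -0.371996) = 0.784911
  k4 = f(0.420000, -0.284692) = 0.600699
  w ← -0.449523 + (0.21/6)·(k1 + 2k2 + 2k3 + k4) = -0.288673
w(0.42) ≈ -0.2887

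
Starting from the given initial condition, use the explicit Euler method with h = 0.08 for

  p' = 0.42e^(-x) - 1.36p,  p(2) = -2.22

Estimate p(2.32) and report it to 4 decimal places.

-1.3868

Euler: p_{n+1} = p_n + h·f(x_n, p_n).
x=2.000000, p=-2.220000: f=3.076041 → p ← -2.220000 + 0.08·3.076041 = -1.973917
x=2.080000, p=-1.973917: f=2.736997 → p ← -1.973917 + 0.08·2.736997 = -1.754957
x=2.160000, p=-1.754957: f=2.435178 → p ← -1.754957 + 0.08·2.435178 = -1.560143
x=2.240000, p=-1.560143: f=2.166507 → p ← -1.560143 + 0.08·2.166507 = -1.386822
p(2.32) ≈ -1.3868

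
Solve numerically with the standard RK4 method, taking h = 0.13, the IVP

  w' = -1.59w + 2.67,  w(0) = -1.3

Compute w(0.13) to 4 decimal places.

-0.7437

RK4: k1 = f(t_n, w_n); k2 = f(t_n + h/2, w_n + (h/2)·k1); k3 = f(t_n + h/2, w_n + (h/2)·k2); k4 = f(t_n + h, w_n + h·k3); w_{n+1} = w_n + (h/6)·(k1 + 2k2 + 2k3 + k4).
t=0.000000, w=-1.300000:
  k1 = f(0.000000, -1.300000) = 4.737000
  k2 = f(0.065000, -0.992095) = 4.247431
  k3 = f(0.065000, -1.023917) = 4.298028
  k4 = f(0.130000, -0.741256) = 3.848598
  w ← -1.300000 + (0.13/6)·(k1 + 2k2 + 2k3 + k4) = -0.743675
w(0.13) ≈ -0.7437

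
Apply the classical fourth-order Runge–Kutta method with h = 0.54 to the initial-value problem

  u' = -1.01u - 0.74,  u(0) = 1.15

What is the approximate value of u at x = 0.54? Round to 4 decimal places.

RK4: k1 = f(x_n, u_n); k2 = f(x_n + h/2, u_n + (h/2)·k1); k3 = f(x_n + h/2, u_n + (h/2)·k2); k4 = f(x_n + h, u_n + h·k3); u_{n+1} = u_n + (h/6)·(k1 + 2k2 + 2k3 + k4).
x=0.000000, u=1.150000:
  k1 = f(0.000000, 1.150000) = -1.901500
  k2 = f(0.270000, 0.636595) = -1.382961
  k3 = f(0.270000, 0.776601) = -1.524367
  k4 = f(0.540000, 0.326842) = -1.070110
  u ← 1.150000 + (0.54/6)·(k1 + 2k2 + 2k3 + k4) = 0.359236
u(0.54) ≈ 0.3592

0.3592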